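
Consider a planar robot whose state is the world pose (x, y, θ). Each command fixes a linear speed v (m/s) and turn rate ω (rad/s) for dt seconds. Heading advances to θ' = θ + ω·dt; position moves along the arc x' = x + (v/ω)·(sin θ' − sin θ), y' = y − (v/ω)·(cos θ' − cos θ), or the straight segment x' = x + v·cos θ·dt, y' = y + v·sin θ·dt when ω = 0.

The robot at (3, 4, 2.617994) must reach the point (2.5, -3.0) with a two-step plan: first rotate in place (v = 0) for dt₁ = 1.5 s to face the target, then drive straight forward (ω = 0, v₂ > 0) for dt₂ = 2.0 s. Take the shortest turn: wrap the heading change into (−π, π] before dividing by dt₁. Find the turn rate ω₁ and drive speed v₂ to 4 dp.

ω₁ = 1.3487, v₂ = 3.5089

heading to target = atan2(-3−4, 2.5−3) = -1.6421
Δθ = wrap(-1.6421 − 2.6180) = 2.0231; ω₁ = Δθ/dt₁ = 1.3487
distance = √((2.5−3)² + (-3−4)²) = 7.0178; v₂ = distance/dt₂ = 3.5089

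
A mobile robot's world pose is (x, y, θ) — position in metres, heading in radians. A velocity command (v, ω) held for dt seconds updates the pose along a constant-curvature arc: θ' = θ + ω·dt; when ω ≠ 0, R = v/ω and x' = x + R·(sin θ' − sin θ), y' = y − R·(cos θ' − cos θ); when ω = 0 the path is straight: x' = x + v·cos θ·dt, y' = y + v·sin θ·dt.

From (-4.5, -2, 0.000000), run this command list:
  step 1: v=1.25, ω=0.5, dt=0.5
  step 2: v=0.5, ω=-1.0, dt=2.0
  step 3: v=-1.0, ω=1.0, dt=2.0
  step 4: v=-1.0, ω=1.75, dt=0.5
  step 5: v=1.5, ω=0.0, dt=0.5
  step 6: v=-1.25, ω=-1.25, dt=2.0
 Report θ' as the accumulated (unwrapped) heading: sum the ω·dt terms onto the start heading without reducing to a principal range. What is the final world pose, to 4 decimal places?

step 1: θ'=0.2500 (R=2.5000) → pose (-3.8815, -1.9223, 0.2500)
step 2: θ'=-1.7500 (R=-0.5000) → pose (-3.2658, -2.4959, -1.7500)
step 3: θ'=0.2500 (R=-1.0000) → pose (-4.4972, -1.3487, 0.2500)
step 4: θ'=1.1250 (R=-0.5714) → pose (-4.8714, -1.6560, 1.1250)
step 5: θ'=1.1250 (straight) → pose (-4.5480, -0.9793, 1.1250)
step 6: θ'=-1.3750 (R=1.0000) → pose (-6.4312, -0.7426, -1.3750)

(-6.4312, -0.7426, -1.3750)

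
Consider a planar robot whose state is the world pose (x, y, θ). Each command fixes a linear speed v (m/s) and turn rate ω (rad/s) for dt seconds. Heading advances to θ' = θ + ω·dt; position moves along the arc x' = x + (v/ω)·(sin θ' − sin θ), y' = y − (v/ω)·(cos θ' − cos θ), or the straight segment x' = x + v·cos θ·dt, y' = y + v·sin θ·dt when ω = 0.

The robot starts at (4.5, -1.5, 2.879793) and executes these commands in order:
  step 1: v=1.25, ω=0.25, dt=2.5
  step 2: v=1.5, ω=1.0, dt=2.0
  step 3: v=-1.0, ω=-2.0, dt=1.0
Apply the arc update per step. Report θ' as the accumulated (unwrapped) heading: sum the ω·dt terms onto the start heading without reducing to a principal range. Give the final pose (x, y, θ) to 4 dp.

(1.0827, -3.3026, 3.5048)

step 1: θ'=3.5048 (R=5.0000) → pose (1.4296, -1.6558, 3.5048)
step 2: θ'=5.5048 (R=1.5000) → pose (0.9093, -4.1260, 5.5048)
step 3: θ'=3.5048 (R=0.5000) → pose (1.0827, -3.3026, 3.5048)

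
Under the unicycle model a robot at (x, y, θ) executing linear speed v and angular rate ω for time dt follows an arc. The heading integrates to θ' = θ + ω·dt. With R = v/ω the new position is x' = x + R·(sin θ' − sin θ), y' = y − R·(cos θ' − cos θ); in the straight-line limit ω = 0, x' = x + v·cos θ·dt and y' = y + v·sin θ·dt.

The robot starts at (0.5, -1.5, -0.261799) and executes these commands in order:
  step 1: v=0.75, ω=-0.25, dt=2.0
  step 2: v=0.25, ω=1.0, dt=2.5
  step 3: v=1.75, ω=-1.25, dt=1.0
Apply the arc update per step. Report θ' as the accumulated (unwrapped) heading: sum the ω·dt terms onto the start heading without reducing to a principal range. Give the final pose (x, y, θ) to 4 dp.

(2.9371, -0.5347, 0.4882)

step 1: θ'=-0.7618 (R=-3.0000) → pose (1.7942, -2.2270, -0.7618)
step 2: θ'=1.7382 (R=0.2500) → pose (2.2133, -2.0044, 1.7382)
step 3: θ'=0.4882 (R=-1.4000) → pose (2.9371, -0.5347, 0.4882)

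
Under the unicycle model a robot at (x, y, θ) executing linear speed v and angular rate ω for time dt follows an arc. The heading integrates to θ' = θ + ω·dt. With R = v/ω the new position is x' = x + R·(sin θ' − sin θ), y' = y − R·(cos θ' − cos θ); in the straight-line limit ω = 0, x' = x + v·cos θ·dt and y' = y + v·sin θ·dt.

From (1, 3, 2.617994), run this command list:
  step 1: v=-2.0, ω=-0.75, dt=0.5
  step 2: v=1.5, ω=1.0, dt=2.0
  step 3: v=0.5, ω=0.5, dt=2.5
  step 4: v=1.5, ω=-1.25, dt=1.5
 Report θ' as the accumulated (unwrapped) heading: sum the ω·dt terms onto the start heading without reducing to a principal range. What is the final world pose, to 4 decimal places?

(-0.8792, -0.9713, 3.6180)

step 1: θ'=2.2430 (R=2.6667) → pose (1.7532, 2.3512, 2.2430)
step 2: θ'=4.2430 (R=1.5000) → pose (-0.7582, 2.0956, 4.2430)
step 3: θ'=5.4930 (R=1.0000) → pose (-0.5769, 0.9396, 5.4930)
step 4: θ'=3.6180 (R=-1.2000) → pose (-0.8792, -0.9713, 3.6180)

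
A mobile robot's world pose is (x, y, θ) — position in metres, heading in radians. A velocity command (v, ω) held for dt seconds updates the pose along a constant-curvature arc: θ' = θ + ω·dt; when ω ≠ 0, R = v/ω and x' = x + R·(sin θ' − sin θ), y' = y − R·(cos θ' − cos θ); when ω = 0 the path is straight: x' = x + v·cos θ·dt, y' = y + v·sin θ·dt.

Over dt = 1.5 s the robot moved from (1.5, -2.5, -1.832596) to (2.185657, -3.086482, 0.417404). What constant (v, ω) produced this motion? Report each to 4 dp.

v = 0.7500, ω = 1.5000

Δθ = 0.417404 − -1.832596 = 2.250000
ω = Δθ/dt = 2.250000/1.5 = 1.5000
R = Δx/(sin θ' − sin θ) = 0.5000
v = R·ω = 0.5000·1.5000 = 0.7500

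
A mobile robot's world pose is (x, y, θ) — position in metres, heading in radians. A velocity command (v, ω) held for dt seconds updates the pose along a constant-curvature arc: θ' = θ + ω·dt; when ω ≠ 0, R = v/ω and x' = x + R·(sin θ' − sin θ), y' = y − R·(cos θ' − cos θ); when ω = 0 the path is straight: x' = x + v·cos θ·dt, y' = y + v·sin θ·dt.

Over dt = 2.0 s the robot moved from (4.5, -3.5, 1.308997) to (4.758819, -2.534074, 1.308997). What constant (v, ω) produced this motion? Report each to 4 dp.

Δθ = 1.308997 − 1.308997 = 0.000000
ω = Δθ/dt = 0.000000/2.0 = 0.0000
ω = 0 → v = (Δx·cos θ + Δy·sin θ)/dt = 0.5000

v = 0.5000, ω = 0.0000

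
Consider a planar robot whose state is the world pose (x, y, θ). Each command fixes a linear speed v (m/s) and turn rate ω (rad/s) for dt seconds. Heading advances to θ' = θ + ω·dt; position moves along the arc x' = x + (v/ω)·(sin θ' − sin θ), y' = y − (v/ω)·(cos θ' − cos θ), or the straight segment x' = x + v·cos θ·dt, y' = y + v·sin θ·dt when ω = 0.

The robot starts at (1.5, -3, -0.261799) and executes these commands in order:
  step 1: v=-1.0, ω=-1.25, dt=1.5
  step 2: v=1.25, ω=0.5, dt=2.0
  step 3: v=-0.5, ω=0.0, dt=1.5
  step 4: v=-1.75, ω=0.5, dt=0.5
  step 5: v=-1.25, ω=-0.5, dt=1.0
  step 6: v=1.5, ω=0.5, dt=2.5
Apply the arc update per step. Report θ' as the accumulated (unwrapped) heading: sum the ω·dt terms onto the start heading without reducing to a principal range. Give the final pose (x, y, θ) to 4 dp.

(2.1156, -4.0706, -0.1368)

step 1: θ'=-2.1368 (R=0.8000) → pose (1.0318, -1.7982, -2.1368)
step 2: θ'=-1.1368 (R=2.5000) → pose (0.8737, -4.1902, -1.1368)
step 3: θ'=-1.1368 (straight) → pose (0.5583, -3.5097, -1.1368)
step 4: θ'=-0.8868 (R=-3.5000) → pose (0.0955, -2.7698, -0.8868)
step 5: θ'=-1.3868 (R=2.5000) → pose (-0.4247, -1.6475, -1.3868)
step 6: θ'=-0.1368 (R=3.0000) → pose (2.1156, -4.0706, -0.1368)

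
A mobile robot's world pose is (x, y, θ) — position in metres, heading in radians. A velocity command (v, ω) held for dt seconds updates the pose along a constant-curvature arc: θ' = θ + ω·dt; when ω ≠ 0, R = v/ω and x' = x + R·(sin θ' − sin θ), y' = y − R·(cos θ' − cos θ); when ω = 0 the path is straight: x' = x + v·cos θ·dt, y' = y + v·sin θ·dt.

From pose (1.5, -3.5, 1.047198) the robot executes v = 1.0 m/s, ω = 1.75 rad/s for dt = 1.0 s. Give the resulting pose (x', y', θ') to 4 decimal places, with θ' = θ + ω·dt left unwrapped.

θ' = 1.0472 + 1.75·1.0 = 2.7972
R = v/ω = 1.0/1.75 = 0.5714
x' = 1.5 + 0.5714·(sin 2.7972 − sin 1.0472) = 1.1981
y' = -3.5 − 0.5714·(cos 2.7972 − cos 1.0472) = -2.6764

(1.1981, -2.6764, 2.7972)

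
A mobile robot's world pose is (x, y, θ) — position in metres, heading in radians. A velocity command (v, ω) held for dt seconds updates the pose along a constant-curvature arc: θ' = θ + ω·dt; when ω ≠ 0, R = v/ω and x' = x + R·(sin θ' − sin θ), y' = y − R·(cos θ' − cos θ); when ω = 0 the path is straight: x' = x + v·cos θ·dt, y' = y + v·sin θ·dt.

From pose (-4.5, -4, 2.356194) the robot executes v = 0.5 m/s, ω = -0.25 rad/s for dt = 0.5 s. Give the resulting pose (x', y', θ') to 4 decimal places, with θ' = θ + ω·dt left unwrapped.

(-4.6653, -3.8126, 2.2312)

θ' = 2.3562 + -0.25·0.5 = 2.2312
R = v/ω = 0.5/-0.25 = -2.0000
x' = -4.5 + -2.0000·(sin 2.2312 − sin 2.3562) = -4.6653
y' = -4 − -2.0000·(cos 2.2312 − cos 2.3562) = -3.8126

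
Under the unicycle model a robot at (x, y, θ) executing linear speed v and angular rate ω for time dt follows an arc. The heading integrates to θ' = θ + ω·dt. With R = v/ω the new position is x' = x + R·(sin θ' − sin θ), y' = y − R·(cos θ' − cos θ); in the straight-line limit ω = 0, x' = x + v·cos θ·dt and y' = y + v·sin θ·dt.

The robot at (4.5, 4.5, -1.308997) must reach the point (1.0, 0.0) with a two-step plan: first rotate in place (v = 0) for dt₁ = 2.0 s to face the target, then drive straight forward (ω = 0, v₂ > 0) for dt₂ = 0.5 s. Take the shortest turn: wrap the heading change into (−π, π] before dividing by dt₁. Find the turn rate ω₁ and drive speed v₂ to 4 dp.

ω₁ = -0.4614, v₂ = 11.4018

heading to target = atan2(0−4.5, 1−4.5) = -2.2318
Δθ = wrap(-2.2318 − -1.3090) = -0.9228; ω₁ = Δθ/dt₁ = -0.4614
distance = √((1−4.5)² + (0−4.5)²) = 5.7009; v₂ = distance/dt₂ = 11.4018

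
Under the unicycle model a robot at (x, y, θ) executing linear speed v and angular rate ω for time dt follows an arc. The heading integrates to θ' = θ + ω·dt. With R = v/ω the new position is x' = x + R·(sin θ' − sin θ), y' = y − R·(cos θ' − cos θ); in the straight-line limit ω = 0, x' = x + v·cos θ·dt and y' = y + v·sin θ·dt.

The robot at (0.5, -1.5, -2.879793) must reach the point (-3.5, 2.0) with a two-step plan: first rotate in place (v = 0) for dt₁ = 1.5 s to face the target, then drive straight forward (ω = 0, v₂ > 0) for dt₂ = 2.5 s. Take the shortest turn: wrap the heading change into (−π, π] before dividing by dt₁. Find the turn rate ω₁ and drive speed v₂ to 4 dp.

ω₁ = -0.6538, v₂ = 2.1260

heading to target = atan2(2−-1.5, -3.5−0.5) = 2.4228
Δθ = wrap(2.4228 − -2.8798) = -0.9806; ω₁ = Δθ/dt₁ = -0.6538
distance = √((-3.5−0.5)² + (2−-1.5)²) = 5.3151; v₂ = distance/dt₂ = 2.1260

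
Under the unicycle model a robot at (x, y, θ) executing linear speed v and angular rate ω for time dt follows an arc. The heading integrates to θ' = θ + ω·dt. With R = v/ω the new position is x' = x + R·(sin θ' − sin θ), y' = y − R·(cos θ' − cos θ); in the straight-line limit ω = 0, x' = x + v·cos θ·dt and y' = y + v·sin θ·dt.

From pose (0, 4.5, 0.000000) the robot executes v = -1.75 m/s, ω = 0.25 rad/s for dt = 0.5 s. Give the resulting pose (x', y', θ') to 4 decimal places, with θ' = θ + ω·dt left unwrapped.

(-0.8727, 4.4454, 0.1250)

θ' = 0.0000 + 0.25·0.5 = 0.1250
R = v/ω = -1.75/0.25 = -7.0000
x' = 0 + -7.0000·(sin 0.1250 − sin 0.0000) = -0.8727
y' = 4.5 − -7.0000·(cos 0.1250 − cos 0.0000) = 4.4454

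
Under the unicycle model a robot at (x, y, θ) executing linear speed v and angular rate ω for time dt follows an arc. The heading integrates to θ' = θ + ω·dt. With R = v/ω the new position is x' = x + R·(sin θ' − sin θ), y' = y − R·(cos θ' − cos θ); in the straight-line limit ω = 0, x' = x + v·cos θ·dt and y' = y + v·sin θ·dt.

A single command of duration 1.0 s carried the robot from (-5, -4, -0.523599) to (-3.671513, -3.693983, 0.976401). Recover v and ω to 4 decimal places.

v = 1.5000, ω = 1.5000

Δθ = 0.976401 − -0.523599 = 1.500000
ω = Δθ/dt = 1.500000/1.0 = 1.5000
R = Δx/(sin θ' − sin θ) = 1.0000
v = R·ω = 1.0000·1.5000 = 1.5000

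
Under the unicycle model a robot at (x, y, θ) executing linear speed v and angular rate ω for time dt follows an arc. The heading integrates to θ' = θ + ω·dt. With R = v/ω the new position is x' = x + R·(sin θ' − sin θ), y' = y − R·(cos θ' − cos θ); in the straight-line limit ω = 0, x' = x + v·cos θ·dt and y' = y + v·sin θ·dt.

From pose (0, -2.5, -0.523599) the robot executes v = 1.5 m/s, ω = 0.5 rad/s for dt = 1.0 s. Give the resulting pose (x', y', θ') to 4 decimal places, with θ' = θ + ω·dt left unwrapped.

(1.4292, -2.9011, -0.0236)

θ' = -0.5236 + 0.5·1.0 = -0.0236
R = v/ω = 1.5/0.5 = 3.0000
x' = 0 + 3.0000·(sin -0.0236 − sin -0.5236) = 1.4292
y' = -2.5 − 3.0000·(cos -0.0236 − cos -0.5236) = -2.9011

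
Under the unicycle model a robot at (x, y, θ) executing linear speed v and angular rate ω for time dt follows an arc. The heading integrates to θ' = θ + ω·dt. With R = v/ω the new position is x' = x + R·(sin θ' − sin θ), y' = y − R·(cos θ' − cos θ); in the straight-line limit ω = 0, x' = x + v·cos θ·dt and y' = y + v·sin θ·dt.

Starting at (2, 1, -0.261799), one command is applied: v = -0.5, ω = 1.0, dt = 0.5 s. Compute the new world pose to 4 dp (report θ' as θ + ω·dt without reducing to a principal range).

(1.7526, 1.0029, 0.2382)

θ' = -0.2618 + 1.0·0.5 = 0.2382
R = v/ω = -0.5/1.0 = -0.5000
x' = 2 + -0.5000·(sin 0.2382 − sin -0.2618) = 1.7526
y' = 1 − -0.5000·(cos 0.2382 − cos -0.2618) = 1.0029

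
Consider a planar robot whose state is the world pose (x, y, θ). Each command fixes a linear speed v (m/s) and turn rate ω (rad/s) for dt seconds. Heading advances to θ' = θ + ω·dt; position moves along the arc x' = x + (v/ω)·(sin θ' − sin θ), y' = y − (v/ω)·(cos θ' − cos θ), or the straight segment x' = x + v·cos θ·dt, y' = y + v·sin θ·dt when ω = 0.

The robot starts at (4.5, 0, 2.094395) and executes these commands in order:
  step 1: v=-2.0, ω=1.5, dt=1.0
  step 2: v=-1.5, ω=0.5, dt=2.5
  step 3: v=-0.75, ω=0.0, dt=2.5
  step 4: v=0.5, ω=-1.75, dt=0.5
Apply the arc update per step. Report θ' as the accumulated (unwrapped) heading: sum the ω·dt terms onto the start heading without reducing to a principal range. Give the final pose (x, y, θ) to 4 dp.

(7.5798, 4.1880, 3.9694)

step 1: θ'=3.5944 (R=-1.3333) → pose (6.2380, -0.5323, 3.5944)
step 2: θ'=4.8444 (R=-3.0000) → pose (7.8995, 2.5602, 4.8444)
step 3: θ'=4.8444 (straight) → pose (7.6527, 4.4189, 4.8444)
step 4: θ'=3.9694 (R=-0.2857) → pose (7.5798, 4.1880, 3.9694)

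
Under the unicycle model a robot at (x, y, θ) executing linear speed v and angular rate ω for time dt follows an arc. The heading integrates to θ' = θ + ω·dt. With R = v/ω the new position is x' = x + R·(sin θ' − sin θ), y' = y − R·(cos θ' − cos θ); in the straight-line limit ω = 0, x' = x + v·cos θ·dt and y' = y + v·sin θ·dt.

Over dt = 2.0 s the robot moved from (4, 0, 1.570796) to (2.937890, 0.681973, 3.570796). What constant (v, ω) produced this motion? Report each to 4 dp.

Δθ = 3.570796 − 1.570796 = 2.000000
ω = Δθ/dt = 2.000000/2.0 = 1.0000
R = Δx/(sin θ' − sin θ) = 0.7500
v = R·ω = 0.7500·1.0000 = 0.7500

v = 0.7500, ω = 1.0000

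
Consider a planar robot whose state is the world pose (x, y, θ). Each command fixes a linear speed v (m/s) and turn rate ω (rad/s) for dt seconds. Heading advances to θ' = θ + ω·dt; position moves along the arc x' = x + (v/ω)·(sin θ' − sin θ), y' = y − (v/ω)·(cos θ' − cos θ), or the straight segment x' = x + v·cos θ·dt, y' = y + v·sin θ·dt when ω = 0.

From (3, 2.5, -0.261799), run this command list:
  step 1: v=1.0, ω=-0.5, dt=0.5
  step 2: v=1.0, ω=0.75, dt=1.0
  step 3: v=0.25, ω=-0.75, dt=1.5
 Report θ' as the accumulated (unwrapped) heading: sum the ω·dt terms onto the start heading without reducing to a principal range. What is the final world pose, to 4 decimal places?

step 1: θ'=-0.5118 (R=-2.0000) → pose (3.4619, 2.3119, -0.5118)
step 2: θ'=0.2382 (R=1.3333) → pose (4.4295, 2.1787, 0.2382)
step 3: θ'=-0.8868 (R=-0.3333) → pose (4.7665, 2.0654, -0.8868)

(4.7665, 2.0654, -0.8868)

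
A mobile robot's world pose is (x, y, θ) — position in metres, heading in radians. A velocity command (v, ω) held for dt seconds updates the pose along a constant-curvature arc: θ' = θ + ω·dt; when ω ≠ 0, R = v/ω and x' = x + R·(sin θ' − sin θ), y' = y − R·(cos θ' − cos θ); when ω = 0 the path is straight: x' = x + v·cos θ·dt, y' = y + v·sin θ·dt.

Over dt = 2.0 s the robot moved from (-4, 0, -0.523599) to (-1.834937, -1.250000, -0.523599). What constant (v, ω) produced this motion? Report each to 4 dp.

Δθ = -0.523599 − -0.523599 = 0.000000
ω = Δθ/dt = 0.000000/2.0 = 0.0000
ω = 0 → v = (Δx·cos θ + Δy·sin θ)/dt = 1.2500

v = 1.2500, ω = 0.0000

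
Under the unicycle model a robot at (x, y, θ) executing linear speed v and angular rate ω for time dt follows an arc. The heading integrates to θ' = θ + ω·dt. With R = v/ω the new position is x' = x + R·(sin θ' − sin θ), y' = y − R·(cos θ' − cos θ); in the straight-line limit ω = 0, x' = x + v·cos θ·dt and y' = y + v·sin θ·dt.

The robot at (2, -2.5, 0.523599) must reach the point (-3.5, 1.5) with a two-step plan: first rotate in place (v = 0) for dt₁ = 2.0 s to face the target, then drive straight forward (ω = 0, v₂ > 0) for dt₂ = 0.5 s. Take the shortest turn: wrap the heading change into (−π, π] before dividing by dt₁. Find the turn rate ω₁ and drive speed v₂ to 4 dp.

ω₁ = 0.9946, v₂ = 13.6015

heading to target = atan2(1.5−-2.5, -3.5−2) = 2.5128
Δθ = wrap(2.5128 − 0.5236) = 1.9892; ω₁ = Δθ/dt₁ = 0.9946
distance = √((-3.5−2)² + (1.5−-2.5)²) = 6.8007; v₂ = distance/dt₂ = 13.6015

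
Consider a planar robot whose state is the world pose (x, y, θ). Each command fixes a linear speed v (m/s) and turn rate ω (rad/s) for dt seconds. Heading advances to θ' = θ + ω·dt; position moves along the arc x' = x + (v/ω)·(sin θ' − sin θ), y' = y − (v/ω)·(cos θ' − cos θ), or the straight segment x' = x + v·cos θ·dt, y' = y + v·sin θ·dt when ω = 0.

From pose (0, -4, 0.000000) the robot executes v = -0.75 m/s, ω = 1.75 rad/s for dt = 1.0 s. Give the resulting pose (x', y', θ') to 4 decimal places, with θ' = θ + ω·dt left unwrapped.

(-0.4217, -4.5050, 1.7500)

θ' = 0.0000 + 1.75·1.0 = 1.7500
R = v/ω = -0.75/1.75 = -0.4286
x' = 0 + -0.4286·(sin 1.7500 − sin 0.0000) = -0.4217
y' = -4 − -0.4286·(cos 1.7500 − cos 0.0000) = -4.5050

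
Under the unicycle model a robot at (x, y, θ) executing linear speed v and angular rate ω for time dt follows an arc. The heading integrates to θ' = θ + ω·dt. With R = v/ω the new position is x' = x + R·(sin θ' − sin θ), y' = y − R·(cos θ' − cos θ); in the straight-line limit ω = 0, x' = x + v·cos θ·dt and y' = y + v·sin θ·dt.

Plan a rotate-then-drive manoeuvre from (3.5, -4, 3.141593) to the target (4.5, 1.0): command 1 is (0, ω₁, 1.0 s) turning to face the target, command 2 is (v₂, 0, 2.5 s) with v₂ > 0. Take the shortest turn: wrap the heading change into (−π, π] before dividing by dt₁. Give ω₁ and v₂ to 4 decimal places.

heading to target = atan2(1−-4, 4.5−3.5) = 1.3734
Δθ = wrap(1.3734 − 3.1416) = -1.7682; ω₁ = Δθ/dt₁ = -1.7682
distance = √((4.5−3.5)² + (1−-4)²) = 5.0990; v₂ = distance/dt₂ = 2.0396

ω₁ = -1.7682, v₂ = 2.0396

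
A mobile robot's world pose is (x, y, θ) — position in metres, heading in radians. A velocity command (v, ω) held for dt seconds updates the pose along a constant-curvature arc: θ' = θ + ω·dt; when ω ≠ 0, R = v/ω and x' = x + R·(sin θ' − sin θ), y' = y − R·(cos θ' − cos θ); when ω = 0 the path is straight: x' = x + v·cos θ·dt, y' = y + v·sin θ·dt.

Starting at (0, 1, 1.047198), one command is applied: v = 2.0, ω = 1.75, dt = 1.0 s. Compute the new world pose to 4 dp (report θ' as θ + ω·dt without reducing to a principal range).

θ' = 1.0472 + 1.75·1.0 = 2.7972
R = v/ω = 2.0/1.75 = 1.1429
x' = 0 + 1.1429·(sin 2.7972 − sin 1.0472) = -0.6039
y' = 1 − 1.1429·(cos 2.7972 − cos 1.0472) = 2.6472

(-0.6039, 2.6472, 2.7972)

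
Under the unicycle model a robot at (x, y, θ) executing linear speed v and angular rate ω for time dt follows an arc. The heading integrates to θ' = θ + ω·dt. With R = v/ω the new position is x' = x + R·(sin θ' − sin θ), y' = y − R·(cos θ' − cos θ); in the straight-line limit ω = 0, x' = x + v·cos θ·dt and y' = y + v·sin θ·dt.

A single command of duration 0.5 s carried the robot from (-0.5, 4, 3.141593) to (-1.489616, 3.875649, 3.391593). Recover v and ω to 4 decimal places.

v = 2.0000, ω = 0.5000

Δθ = 3.391593 − 3.141593 = 0.250000
ω = Δθ/dt = 0.250000/0.5 = 0.5000
R = Δx/(sin θ' − sin θ) = 4.0000
v = R·ω = 4.0000·0.5000 = 2.0000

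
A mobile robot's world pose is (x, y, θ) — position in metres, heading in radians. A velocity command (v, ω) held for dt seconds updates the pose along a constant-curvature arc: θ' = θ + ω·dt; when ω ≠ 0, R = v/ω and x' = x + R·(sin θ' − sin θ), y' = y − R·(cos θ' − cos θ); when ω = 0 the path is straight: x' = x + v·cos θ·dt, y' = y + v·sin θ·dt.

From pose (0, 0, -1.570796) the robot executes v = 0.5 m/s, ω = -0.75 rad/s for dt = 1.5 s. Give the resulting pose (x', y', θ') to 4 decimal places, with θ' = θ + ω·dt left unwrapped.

(-0.3792, -0.6015, -2.6958)

θ' = -1.5708 + -0.75·1.5 = -2.6958
R = v/ω = 0.5/-0.75 = -0.6667
x' = 0 + -0.6667·(sin -2.6958 − sin -1.5708) = -0.3792
y' = 0 − -0.6667·(cos -2.6958 − cos -1.5708) = -0.6015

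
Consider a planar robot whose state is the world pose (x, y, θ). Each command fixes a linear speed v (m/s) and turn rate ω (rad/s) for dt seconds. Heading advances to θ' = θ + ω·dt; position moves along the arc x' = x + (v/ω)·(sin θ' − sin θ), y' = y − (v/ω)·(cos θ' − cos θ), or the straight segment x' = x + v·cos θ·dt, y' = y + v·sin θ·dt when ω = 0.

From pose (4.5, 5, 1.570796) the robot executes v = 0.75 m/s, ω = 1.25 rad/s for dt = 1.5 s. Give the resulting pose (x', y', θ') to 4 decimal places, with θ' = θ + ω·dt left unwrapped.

θ' = 1.5708 + 1.25·1.5 = 3.4458
R = v/ω = 0.75/1.25 = 0.6000
x' = 4.5 + 0.6000·(sin 3.4458 − sin 1.5708) = 3.7203
y' = 5 − 0.6000·(cos 3.4458 − cos 1.5708) = 5.5725

(3.7203, 5.5725, 3.4458)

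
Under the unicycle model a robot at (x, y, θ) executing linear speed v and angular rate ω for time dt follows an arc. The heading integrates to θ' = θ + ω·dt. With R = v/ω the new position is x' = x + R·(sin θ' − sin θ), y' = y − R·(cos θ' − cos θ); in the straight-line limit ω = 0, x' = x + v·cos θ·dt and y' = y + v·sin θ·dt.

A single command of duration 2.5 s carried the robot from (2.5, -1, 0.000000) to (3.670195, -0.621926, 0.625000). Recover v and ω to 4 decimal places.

v = 0.5000, ω = 0.2500

Δθ = 0.625000 − 0.000000 = 0.625000
ω = Δθ/dt = 0.625000/2.5 = 0.2500
R = Δx/(sin θ' − sin θ) = 2.0000
v = R·ω = 2.0000·0.2500 = 0.5000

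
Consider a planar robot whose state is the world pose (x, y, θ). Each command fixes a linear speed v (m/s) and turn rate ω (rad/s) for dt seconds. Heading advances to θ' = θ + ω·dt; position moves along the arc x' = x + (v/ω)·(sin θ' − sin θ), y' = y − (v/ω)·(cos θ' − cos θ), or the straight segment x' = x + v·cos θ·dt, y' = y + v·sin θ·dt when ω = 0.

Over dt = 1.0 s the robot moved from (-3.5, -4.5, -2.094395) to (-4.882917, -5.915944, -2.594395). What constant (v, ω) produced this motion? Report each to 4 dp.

v = 2.0000, ω = -0.5000

Δθ = -2.594395 − -2.094395 = -0.500000
ω = Δθ/dt = -0.500000/1.0 = -0.5000
R = −Δy/(cos θ' − cos θ) = -4.0000
v = R·ω = -4.0000·-0.5000 = 2.0000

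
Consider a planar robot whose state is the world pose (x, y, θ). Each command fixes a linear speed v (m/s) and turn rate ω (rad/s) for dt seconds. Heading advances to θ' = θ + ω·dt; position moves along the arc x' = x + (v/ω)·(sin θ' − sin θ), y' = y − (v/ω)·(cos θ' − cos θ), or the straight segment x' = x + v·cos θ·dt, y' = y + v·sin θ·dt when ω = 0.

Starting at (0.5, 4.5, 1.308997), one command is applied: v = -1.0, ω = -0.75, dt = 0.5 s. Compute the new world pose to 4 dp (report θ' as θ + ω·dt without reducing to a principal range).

(0.2841, 4.0523, 0.9340)

θ' = 1.3090 + -0.75·0.5 = 0.9340
R = v/ω = -1.0/-0.75 = 1.3333
x' = 0.5 + 1.3333·(sin 0.9340 − sin 1.3090) = 0.2841
y' = 4.5 − 1.3333·(cos 0.9340 − cos 1.3090) = 4.0523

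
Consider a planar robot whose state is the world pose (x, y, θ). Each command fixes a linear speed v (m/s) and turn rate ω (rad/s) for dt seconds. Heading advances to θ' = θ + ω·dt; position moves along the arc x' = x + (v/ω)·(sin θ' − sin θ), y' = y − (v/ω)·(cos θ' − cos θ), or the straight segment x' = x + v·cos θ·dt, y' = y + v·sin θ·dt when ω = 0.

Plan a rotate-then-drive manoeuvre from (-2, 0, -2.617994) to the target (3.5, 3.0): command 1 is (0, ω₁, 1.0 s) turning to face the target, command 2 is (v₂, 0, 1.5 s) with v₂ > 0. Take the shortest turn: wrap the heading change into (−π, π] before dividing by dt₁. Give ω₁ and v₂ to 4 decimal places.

heading to target = atan2(3−0, 3.5−-2) = 0.4993
Δθ = wrap(0.4993 − -2.6180) = 3.1173; ω₁ = Δθ/dt₁ = 3.1173
distance = √((3.5−-2)² + (3−0)²) = 6.2650; v₂ = distance/dt₂ = 4.1767

ω₁ = 3.1173, v₂ = 4.1767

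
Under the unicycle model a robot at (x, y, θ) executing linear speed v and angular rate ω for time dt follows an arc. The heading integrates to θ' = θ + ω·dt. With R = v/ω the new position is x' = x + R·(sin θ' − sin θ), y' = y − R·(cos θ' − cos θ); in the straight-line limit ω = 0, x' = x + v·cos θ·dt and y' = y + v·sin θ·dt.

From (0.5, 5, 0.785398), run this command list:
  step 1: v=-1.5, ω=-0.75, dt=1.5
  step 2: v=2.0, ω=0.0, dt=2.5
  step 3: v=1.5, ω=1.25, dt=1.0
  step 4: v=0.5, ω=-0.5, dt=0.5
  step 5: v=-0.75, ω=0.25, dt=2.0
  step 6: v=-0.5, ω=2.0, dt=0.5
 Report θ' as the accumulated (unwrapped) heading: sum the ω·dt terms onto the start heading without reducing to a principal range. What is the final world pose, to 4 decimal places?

step 1: θ'=-0.3396 (R=2.0000) → pose (-1.5804, 4.5284, -0.3396)
step 2: θ'=-0.3396 (straight) → pose (3.1340, 2.8629, -0.3396)
step 3: θ'=0.9104 (R=1.2000) → pose (4.4814, 3.2582, 0.9104)
step 4: θ'=0.6604 (R=-1.0000) → pose (4.6577, 3.4345, 0.6604)
step 5: θ'=1.1604 (R=-3.0000) → pose (3.7472, 2.2622, 1.1604)
step 6: θ'=2.1604 (R=-0.2500) → pose (3.7686, 2.0235, 2.1604)

(3.7686, 2.0235, 2.1604)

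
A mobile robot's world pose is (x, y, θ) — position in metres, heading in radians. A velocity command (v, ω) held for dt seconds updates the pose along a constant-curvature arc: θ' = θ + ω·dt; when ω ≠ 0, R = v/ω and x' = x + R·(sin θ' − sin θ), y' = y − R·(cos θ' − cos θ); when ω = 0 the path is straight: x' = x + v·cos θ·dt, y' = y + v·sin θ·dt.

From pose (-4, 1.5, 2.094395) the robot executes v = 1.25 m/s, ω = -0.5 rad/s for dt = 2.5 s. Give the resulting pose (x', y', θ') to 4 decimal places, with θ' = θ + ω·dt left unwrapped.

(-3.7039, 4.4105, 0.8444)

θ' = 2.0944 + -0.5·2.5 = 0.8444
R = v/ω = 1.25/-0.5 = -2.5000
x' = -4 + -2.5000·(sin 0.8444 − sin 2.0944) = -3.7039
y' = 1.5 − -2.5000·(cos 0.8444 − cos 2.0944) = 4.4105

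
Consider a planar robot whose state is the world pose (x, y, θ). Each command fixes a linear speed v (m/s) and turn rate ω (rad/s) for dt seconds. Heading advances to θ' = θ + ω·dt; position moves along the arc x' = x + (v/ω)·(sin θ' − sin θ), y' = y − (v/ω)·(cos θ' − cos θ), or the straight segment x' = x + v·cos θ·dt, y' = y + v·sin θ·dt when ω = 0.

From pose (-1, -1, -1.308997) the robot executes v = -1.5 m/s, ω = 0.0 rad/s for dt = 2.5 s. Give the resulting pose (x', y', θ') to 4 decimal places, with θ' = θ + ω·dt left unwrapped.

θ' = -1.3090 + 0.0·2.5 = -1.3090
ω = 0 → straight: x' = -1 + -1.5·cos(-1.3090)·2.5 = -1.9706
y' = -1 + -1.5·sin(-1.3090)·2.5 = 2.6222

(-1.9706, 2.6222, -1.3090)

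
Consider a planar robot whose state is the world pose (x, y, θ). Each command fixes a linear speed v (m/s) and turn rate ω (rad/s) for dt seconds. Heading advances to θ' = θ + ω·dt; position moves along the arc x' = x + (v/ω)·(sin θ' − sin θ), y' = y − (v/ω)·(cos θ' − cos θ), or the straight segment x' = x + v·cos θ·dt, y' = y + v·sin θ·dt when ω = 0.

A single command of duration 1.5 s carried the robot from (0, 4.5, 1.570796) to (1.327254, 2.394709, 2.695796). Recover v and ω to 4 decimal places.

v = -1.7500, ω = 0.7500

Δθ = 2.695796 − 1.570796 = 1.125000
ω = Δθ/dt = 1.125000/1.5 = 0.7500
R = −Δy/(cos θ' − cos θ) = -2.3333
v = R·ω = -2.3333·0.7500 = -1.7500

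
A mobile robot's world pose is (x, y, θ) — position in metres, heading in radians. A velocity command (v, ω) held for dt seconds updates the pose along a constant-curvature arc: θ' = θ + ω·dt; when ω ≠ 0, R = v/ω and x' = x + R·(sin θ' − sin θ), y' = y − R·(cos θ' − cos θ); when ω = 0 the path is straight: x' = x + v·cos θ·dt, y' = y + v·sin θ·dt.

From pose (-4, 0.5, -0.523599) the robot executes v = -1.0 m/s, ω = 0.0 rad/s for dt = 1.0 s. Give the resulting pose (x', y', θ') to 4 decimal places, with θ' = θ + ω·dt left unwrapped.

(-4.8660, 1.0000, -0.5236)

θ' = -0.5236 + 0.0·1.0 = -0.5236
ω = 0 → straight: x' = -4 + -1.0·cos(-0.5236)·1.0 = -4.8660
y' = 0.5 + -1.0·sin(-0.5236)·1.0 = 1.0000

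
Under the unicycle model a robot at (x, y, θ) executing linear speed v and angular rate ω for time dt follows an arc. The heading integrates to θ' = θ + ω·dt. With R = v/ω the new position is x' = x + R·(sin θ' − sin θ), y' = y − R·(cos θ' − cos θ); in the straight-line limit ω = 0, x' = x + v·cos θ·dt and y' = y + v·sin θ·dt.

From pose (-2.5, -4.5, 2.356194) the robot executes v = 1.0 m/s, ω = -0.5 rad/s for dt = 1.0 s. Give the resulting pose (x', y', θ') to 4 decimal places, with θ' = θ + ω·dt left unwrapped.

θ' = 2.3562 + -0.5·1.0 = 1.8562
R = v/ω = 1.0/-0.5 = -2.0000
x' = -2.5 + -2.0000·(sin 1.8562 − sin 2.3562) = -3.0049
y' = -4.5 − -2.0000·(cos 1.8562 − cos 2.3562) = -3.6489

(-3.0049, -3.6489, 1.8562)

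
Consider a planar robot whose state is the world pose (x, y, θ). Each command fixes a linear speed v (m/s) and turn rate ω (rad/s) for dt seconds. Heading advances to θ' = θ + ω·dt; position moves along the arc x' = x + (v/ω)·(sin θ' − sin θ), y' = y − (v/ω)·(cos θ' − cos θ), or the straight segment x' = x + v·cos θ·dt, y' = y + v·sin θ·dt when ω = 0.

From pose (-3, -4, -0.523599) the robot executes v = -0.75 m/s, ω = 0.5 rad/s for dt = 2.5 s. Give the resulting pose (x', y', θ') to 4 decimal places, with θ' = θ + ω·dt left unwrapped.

(-4.7463, -4.1777, 0.7264)

θ' = -0.5236 + 0.5·2.5 = 0.7264
R = v/ω = -0.75/0.5 = -1.5000
x' = -3 + -1.5000·(sin 0.7264 − sin -0.5236) = -4.7463
y' = -4 − -1.5000·(cos 0.7264 − cos -0.5236) = -4.1777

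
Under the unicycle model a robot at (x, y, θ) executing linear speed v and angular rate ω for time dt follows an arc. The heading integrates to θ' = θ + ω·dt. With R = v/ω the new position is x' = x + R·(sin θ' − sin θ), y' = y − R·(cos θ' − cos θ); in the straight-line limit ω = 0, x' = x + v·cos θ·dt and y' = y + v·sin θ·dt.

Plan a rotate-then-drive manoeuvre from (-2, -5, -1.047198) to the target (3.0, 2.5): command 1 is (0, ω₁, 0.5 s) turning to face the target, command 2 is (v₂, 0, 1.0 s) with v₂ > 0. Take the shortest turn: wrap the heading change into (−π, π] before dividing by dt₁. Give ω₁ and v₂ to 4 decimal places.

ω₁ = 4.0600, v₂ = 9.0139

heading to target = atan2(2.5−-5, 3−-2) = 0.9828
Δθ = wrap(0.9828 − -1.0472) = 2.0300; ω₁ = Δθ/dt₁ = 4.0600
distance = √((3−-2)² + (2.5−-5)²) = 9.0139; v₂ = distance/dt₂ = 9.0139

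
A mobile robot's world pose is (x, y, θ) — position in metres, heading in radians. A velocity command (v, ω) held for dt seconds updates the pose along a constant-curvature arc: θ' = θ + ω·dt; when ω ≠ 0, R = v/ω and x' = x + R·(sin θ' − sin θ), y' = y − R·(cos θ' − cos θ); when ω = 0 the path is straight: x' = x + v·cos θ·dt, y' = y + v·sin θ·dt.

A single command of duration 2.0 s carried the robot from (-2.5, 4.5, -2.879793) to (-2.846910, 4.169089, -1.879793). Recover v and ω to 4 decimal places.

Δθ = -1.879793 − -2.879793 = 1.000000
ω = Δθ/dt = 1.000000/2.0 = 0.5000
R = Δx/(sin θ' − sin θ) = 0.5000
v = R·ω = 0.5000·0.5000 = 0.2500

v = 0.2500, ω = 0.5000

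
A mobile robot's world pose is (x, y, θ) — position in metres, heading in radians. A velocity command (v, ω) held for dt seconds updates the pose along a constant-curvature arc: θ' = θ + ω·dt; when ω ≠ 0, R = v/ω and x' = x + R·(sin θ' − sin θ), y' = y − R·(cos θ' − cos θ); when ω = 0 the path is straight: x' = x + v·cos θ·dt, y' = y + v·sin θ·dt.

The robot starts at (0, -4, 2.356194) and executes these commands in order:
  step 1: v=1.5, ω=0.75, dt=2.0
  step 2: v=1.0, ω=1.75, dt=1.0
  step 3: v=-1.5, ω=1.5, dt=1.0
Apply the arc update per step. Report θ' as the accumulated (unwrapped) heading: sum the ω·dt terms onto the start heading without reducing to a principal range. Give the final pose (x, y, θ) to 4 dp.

(-4.0680, -4.8800, 7.1062)

step 1: θ'=3.8562 (R=2.0000) → pose (-2.7248, -3.9035, 3.8562)
step 2: θ'=5.6062 (R=0.5714) → pose (-2.7084, -4.7805, 5.6062)
step 3: θ'=7.1062 (R=-1.0000) → pose (-4.0680, -4.8800, 7.1062)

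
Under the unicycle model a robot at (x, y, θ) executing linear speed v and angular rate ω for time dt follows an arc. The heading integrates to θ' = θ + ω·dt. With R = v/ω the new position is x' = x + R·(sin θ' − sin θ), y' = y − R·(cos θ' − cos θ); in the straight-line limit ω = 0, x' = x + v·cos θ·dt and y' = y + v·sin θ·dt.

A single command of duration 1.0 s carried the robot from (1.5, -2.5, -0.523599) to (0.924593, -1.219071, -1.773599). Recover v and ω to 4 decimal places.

v = -1.5000, ω = -1.2500

Δθ = -1.773599 − -0.523599 = -1.250000
ω = Δθ/dt = -1.250000/1.0 = -1.2500
R = −Δy/(cos θ' − cos θ) = 1.2000
v = R·ω = 1.2000·-1.2500 = -1.5000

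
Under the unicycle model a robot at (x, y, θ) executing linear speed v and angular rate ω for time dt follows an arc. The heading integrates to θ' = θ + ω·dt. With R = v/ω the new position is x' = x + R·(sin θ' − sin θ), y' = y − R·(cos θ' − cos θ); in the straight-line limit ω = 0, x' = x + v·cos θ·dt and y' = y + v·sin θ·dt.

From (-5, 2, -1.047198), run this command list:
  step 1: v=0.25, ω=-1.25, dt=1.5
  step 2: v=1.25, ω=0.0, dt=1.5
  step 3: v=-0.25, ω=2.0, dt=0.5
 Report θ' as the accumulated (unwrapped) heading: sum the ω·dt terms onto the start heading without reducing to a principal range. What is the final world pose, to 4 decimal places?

step 1: θ'=-2.9222 (R=-0.2000) → pose (-5.1297, 1.7048, -2.9222)
step 2: θ'=-2.9222 (straight) → pose (-6.9597, 1.2967, -2.9222)
step 3: θ'=-1.9222 (R=-0.1250) → pose (-6.8696, 1.3757, -1.9222)

(-6.8696, 1.3757, -1.9222)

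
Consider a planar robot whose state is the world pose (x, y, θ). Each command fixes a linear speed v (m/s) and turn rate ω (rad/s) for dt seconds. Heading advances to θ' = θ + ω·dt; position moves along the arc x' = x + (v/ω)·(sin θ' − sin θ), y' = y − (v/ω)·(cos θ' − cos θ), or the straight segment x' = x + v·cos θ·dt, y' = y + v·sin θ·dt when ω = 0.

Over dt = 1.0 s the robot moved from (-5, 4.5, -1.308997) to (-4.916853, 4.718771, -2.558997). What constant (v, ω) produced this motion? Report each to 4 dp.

v = -0.2500, ω = -1.2500

Δθ = -2.558997 − -1.308997 = -1.250000
ω = Δθ/dt = -1.250000/1.0 = -1.2500
R = −Δy/(cos θ' − cos θ) = 0.2000
v = R·ω = 0.2000·-1.2500 = -0.2500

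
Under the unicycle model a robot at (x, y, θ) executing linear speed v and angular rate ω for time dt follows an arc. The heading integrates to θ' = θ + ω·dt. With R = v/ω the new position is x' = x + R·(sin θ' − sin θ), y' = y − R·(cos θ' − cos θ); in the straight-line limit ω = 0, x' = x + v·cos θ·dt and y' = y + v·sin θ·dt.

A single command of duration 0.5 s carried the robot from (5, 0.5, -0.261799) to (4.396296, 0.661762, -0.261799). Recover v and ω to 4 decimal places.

v = -1.2500, ω = 0.0000

Δθ = -0.261799 − -0.261799 = 0.000000
ω = Δθ/dt = 0.000000/0.5 = 0.0000
ω = 0 → v = (Δx·cos θ + Δy·sin θ)/dt = -1.2500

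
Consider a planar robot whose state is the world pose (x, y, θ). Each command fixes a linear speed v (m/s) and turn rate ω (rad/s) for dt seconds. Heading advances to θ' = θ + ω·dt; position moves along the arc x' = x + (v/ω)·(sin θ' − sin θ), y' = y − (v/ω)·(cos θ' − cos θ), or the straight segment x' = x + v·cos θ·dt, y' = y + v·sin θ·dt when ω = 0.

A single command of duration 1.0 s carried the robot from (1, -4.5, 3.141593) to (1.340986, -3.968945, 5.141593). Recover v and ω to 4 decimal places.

v = -0.7500, ω = 2.0000

Δθ = 5.141593 − 3.141593 = 2.000000
ω = Δθ/dt = 2.000000/1.0 = 2.0000
R = −Δy/(cos θ' − cos θ) = -0.3750
v = R·ω = -0.3750·2.0000 = -0.7500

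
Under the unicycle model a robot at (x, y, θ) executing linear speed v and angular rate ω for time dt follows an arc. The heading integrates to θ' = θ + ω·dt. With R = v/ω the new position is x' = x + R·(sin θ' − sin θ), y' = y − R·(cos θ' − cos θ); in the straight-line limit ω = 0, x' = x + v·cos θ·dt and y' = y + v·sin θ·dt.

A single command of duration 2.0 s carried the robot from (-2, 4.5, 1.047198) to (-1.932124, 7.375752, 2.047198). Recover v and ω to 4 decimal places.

v = 1.5000, ω = 0.5000

Δθ = 2.047198 − 1.047198 = 1.000000
ω = Δθ/dt = 1.000000/2.0 = 0.5000
R = −Δy/(cos θ' − cos θ) = 3.0000
v = R·ω = 3.0000·0.5000 = 1.5000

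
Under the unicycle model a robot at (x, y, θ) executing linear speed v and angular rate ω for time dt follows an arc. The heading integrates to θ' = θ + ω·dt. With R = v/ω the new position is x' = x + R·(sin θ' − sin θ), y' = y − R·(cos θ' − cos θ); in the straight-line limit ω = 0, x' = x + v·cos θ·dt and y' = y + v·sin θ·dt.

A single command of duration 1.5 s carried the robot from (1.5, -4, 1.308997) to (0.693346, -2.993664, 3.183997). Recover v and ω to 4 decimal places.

Δθ = 3.183997 − 1.308997 = 1.875000
ω = Δθ/dt = 1.875000/1.5 = 1.2500
R = −Δy/(cos θ' − cos θ) = 0.8000
v = R·ω = 0.8000·1.2500 = 1.0000

v = 1.0000, ω = 1.2500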